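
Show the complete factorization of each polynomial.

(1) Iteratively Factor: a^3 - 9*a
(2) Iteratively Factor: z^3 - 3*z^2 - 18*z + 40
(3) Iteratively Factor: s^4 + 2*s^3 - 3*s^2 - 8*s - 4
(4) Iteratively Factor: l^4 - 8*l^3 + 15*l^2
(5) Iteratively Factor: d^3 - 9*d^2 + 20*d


(1) = (a + 3)*(a^2 - 3*a) = a*(a + 3)*(a - 3)
(2) = (z + 4)*(z^2 - 7*z + 10) = (z - 2)*(z + 4)*(z - 5)
(3) = (s - 2)*(s^3 + 4*s^2 + 5*s + 2) = (s - 2)*(s + 1)*(s^2 + 3*s + 2) = (s - 2)*(s + 1)^2*(s + 2)
(4) = (l)*(l^3 - 8*l^2 + 15*l) = l*(l - 5)*(l^2 - 3*l) = l^2*(l - 5)*(l - 3)
(5) = (d)*(d^2 - 9*d + 20) = d*(d - 4)*(d - 5)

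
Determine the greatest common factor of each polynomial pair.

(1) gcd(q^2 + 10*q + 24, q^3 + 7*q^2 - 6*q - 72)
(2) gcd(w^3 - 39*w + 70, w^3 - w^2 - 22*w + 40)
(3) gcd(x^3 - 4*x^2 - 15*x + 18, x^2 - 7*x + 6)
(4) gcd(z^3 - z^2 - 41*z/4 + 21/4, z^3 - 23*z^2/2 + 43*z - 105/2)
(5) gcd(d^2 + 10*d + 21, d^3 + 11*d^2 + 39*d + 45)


(1) = gcd((q + 4)*(q + 6), (q - 3)*(q + 4)*(q + 6)) = q^2 + 10*q + 24
(2) = gcd((w - 5)*(w - 2)*(w + 7), (w - 4)*(w - 2)*(w + 5)) = w - 2
(3) = x^2 - 7*x + 6
(4) = z - 7/2
(5) = d + 3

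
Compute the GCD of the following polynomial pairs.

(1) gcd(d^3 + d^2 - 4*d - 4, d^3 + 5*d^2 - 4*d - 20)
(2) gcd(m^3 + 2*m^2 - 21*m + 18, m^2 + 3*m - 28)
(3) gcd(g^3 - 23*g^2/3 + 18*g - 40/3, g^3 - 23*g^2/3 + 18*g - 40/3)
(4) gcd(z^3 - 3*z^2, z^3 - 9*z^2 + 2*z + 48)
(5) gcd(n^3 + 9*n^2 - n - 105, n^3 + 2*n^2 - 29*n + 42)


(1) = d^2 - 4
(2) = gcd((m - 3)*(m - 1)*(m + 6), (m - 4)*(m + 7)) = 1
(3) = gcd((g - 4)*(g - 2)*(g - 5/3), (g - 4)*(g - 2)*(g - 5/3)) = g^3 - 23*g^2/3 + 18*g - 40/3
(4) = z - 3
(5) = n^2 + 4*n - 21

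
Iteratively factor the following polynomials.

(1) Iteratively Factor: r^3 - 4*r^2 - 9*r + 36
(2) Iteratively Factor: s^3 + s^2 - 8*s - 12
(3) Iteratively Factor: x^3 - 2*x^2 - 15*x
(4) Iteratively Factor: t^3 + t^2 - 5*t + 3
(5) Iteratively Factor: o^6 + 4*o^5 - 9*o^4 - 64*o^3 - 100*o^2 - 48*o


(1) = (r - 4)*(r^2 - 9) = (r - 4)*(r - 3)*(r + 3)
(2) = (s + 2)*(s^2 - s - 6) = (s + 2)^2*(s - 3)
(3) = (x)*(x^2 - 2*x - 15) = x*(x - 5)*(x + 3)
(4) = (t + 3)*(t^2 - 2*t + 1) = (t - 1)*(t + 3)*(t - 1)
(5) = (o + 1)*(o^5 + 3*o^4 - 12*o^3 - 52*o^2 - 48*o) = (o - 4)*(o + 1)*(o^4 + 7*o^3 + 16*o^2 + 12*o) = (o - 4)*(o + 1)*(o + 2)*(o^3 + 5*o^2 + 6*o) = o*(o - 4)*(o + 1)*(o + 2)*(o^2 + 5*o + 6) = o*(o - 4)*(o + 1)*(o + 2)^2*(o + 3)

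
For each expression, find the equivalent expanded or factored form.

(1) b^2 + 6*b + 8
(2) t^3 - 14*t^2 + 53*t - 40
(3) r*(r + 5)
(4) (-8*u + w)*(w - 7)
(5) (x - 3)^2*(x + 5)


(1) = (b + 2)*(b + 4)
(2) = (t - 8)*(t - 5)*(t - 1)
(3) = r^2 + 5*r
(4) = -8*u*w + 56*u + w^2 - 7*w
(5) = x^3 - x^2 - 21*x + 45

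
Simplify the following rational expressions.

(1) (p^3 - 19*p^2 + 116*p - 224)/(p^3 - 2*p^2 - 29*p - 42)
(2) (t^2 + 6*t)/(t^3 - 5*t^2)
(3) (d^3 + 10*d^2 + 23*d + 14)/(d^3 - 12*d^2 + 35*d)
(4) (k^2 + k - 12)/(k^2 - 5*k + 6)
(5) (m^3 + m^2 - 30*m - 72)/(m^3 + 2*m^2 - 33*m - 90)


(1) = (p^2 - 12*p + 32)/(p^2 + 5*p + 6)
(2) = (t + 6)/(t^2 - 5*t)
(3) = (d^3 + 10*d^2 + 23*d + 14)/(d^3 - 12*d^2 + 35*d)
(4) = (k + 4)/(k - 2)
(5) = (m + 4)/(m + 5)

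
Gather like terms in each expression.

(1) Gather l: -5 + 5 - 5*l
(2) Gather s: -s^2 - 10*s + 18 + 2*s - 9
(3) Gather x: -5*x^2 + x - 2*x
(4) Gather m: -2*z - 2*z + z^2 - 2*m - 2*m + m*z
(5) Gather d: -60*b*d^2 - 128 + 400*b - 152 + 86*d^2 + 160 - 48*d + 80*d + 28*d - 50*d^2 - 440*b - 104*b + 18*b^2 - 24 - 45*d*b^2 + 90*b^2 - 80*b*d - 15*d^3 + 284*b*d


(1) = -5*l
(2) = -s^2 - 8*s + 9
(3) = -5*x^2 - x
(4) = m*(z - 4) + z^2 - 4*z
(5) = 108*b^2 - 144*b - 15*d^3 + d^2*(36 - 60*b) + d*(-45*b^2 + 204*b + 60) - 144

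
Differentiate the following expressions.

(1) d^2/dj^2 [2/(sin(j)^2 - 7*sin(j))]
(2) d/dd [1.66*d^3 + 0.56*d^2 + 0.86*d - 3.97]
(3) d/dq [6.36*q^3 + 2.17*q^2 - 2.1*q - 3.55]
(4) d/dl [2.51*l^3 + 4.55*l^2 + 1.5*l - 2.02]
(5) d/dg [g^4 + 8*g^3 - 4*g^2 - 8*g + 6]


(1) = 2*(-4*sin(j) + 21 - 43/sin(j) - 42/sin(j)^2 + 98/sin(j)^3)/(sin(j) - 7)^3
(2) = 4.98*d^2 + 1.12*d + 0.86
(3) = 19.08*q^2 + 4.34*q - 2.1
(4) = 7.53*l^2 + 9.1*l + 1.5
(5) = 4*g^3 + 24*g^2 - 8*g - 8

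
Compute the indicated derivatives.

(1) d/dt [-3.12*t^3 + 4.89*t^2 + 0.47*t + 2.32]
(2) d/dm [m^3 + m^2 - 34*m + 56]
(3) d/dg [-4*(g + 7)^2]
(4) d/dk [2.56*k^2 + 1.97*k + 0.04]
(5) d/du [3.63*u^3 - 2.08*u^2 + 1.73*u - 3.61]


(1) = -9.36*t^2 + 9.78*t + 0.47
(2) = 3*m^2 + 2*m - 34
(3) = -8*g - 56
(4) = 5.12*k + 1.97
(5) = 10.89*u^2 - 4.16*u + 1.73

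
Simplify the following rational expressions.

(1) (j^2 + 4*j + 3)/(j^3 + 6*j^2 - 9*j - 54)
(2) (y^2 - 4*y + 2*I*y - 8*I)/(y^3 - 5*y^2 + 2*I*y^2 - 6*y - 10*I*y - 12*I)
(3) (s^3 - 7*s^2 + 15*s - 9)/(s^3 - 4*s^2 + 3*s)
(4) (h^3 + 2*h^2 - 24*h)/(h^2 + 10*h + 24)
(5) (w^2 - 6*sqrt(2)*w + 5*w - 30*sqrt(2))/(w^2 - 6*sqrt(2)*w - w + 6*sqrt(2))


(1) = (j + 1)/(j^2 + 3*j - 18)
(2) = (y - 4)/(y^2 - 5*y - 6)
(3) = (s - 3)/s
(4) = (h^2 - 4*h)/(h + 4)
(5) = (w + 5)/(w - 1)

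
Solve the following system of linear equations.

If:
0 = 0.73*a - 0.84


Then:
a = 1.15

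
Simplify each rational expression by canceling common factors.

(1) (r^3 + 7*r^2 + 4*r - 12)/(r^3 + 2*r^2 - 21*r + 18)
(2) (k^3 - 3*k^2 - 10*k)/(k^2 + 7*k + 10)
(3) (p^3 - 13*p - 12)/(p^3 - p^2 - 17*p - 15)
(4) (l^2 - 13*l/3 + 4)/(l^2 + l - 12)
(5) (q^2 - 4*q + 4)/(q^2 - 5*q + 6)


(1) = (r + 2)/(r - 3)
(2) = (k^2 - 5*k)/(k + 5)
(3) = (p - 4)/(p - 5)
(4) = (3*l - 4)/(3*l + 12)
(5) = (q - 2)/(q - 3)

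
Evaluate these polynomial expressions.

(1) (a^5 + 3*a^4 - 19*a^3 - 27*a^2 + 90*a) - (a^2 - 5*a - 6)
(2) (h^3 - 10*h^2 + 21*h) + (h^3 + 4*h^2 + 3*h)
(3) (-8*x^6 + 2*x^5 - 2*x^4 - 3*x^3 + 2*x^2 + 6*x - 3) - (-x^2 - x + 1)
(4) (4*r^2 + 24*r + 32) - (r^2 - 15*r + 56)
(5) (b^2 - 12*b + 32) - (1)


(1) = a^5 + 3*a^4 - 19*a^3 - 28*a^2 + 95*a + 6
(2) = 2*h^3 - 6*h^2 + 24*h
(3) = -8*x^6 + 2*x^5 - 2*x^4 - 3*x^3 + 3*x^2 + 7*x - 4
(4) = 3*r^2 + 39*r - 24
(5) = b^2 - 12*b + 31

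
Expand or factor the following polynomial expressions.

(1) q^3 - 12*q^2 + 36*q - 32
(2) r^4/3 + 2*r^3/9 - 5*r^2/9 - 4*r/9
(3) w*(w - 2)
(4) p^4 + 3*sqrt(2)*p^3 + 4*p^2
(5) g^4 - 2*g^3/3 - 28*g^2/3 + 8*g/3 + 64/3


(1) = (q - 8)*(q - 2)^2
(2) = r*(r/3 + 1/3)*(r - 4/3)*(r + 1)
(3) = w^2 - 2*w
(4) = p^2*(p + sqrt(2))*(p + 2*sqrt(2))
(5) = (g - 8/3)*(g - 2)*(g + 2)^2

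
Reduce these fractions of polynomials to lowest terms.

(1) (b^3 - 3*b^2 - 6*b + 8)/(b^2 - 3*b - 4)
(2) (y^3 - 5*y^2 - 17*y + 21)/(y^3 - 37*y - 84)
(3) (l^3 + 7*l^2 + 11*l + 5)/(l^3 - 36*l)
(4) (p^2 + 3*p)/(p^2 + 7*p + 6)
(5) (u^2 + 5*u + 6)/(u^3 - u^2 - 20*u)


(1) = (b^2 + b - 2)/(b + 1)
(2) = (y - 1)/(y + 4)
(3) = (l^3 + 7*l^2 + 11*l + 5)/(l^3 - 36*l)
(4) = (p^2 + 3*p)/(p^2 + 7*p + 6)
(5) = (u^2 + 5*u + 6)/(u^3 - u^2 - 20*u)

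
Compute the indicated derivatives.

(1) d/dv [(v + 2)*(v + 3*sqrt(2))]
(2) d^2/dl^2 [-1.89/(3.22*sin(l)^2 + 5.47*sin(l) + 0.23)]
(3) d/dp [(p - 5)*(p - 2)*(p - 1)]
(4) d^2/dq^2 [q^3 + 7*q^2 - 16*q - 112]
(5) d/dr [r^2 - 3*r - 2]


(1) = 2*v + 2 + 3*sqrt(2)
(2) = (78.385104*sin(l)^4 + 99.867978*sin(l)^3 - 66.626091*sin(l)^2 - 202.113765*sin(l) - 110.301534)/(3.22*sin(l)^2 + 5.47*sin(l) + 0.23)^3
(3) = 3*p^2 - 16*p + 17
(4) = 6*q + 14
(5) = 2*r - 3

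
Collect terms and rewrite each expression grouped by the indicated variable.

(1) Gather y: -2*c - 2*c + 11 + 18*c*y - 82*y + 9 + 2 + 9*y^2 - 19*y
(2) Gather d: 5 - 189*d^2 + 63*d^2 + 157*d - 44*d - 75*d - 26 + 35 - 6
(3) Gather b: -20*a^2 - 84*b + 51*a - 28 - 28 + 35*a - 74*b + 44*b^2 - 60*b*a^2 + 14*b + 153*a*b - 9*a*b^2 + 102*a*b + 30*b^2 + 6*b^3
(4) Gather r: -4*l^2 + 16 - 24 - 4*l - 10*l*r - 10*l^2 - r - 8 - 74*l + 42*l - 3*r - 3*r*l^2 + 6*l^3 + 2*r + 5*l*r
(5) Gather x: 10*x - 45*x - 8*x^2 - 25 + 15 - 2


(1) = -4*c + 9*y^2 + y*(18*c - 101) + 22
(2) = -126*d^2 + 38*d + 8
(3) = -20*a^2 + 86*a + 6*b^3 + b^2*(74 - 9*a) + b*(-60*a^2 + 255*a - 144) - 56
(4) = 6*l^3 - 14*l^2 - 36*l + r*(-3*l^2 - 5*l - 2) - 16
(5) = -8*x^2 - 35*x - 12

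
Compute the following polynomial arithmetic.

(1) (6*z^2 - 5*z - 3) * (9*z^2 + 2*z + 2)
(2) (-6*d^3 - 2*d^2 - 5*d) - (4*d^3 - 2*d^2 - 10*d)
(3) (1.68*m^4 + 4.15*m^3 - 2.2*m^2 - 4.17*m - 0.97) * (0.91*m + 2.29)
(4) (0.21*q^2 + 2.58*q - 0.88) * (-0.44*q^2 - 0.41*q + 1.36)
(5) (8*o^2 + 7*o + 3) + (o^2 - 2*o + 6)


(1) = 54*z^4 - 33*z^3 - 25*z^2 - 16*z - 6
(2) = -10*d^3 + 5*d
(3) = 1.5288*m^5 + 7.6237*m^4 + 7.5015*m^3 - 8.8327*m^2 - 10.432*m - 2.2213
(4) = -0.0924*q^4 - 1.2213*q^3 - 0.385*q^2 + 3.8696*q - 1.1968
(5) = 9*o^2 + 5*o + 9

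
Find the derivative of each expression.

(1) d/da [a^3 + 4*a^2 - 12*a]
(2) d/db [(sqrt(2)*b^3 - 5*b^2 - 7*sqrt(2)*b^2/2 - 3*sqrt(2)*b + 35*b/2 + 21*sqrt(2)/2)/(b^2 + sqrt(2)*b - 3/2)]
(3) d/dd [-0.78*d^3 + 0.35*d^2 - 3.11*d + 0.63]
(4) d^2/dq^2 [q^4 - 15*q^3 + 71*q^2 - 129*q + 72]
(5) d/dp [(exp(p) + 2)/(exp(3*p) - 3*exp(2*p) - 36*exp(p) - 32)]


(1) = 3*a^2 + 8*a - 12
(2) = (4*sqrt(2)*b^4 + 16*b^3 - 98*b^2 - 26*sqrt(2)*b^2 - 42*sqrt(2)*b + 60*b - 189 + 18*sqrt(2))/(4*b^4 + 8*sqrt(2)*b^3 - 4*b^2 - 12*sqrt(2)*b + 9)
(3) = -2.34*d^2 + 0.7*d - 3.11
(4) = 12*q^2 - 90*q + 142
(5) = (3*(exp(p) + 2)*(-exp(2*p) + 2*exp(p) + 12) + exp(3*p) - 3*exp(2*p) - 36*exp(p) - 32)*exp(p)/(-exp(3*p) + 3*exp(2*p) + 36*exp(p) + 32)^2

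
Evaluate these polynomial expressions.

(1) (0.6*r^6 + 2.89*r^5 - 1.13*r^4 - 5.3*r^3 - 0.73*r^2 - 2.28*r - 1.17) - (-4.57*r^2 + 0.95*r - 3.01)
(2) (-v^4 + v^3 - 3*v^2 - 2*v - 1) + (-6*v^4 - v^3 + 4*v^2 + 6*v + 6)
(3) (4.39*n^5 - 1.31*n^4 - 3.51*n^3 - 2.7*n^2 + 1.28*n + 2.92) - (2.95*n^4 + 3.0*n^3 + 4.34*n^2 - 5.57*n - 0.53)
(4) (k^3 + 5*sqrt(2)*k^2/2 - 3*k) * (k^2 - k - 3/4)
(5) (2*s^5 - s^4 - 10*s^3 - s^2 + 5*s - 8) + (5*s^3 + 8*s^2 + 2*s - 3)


(1) = 0.6*r^6 + 2.89*r^5 - 1.13*r^4 - 5.3*r^3 + 3.84*r^2 - 3.23*r + 1.84
(2) = -7*v^4 + v^2 + 4*v + 5
(3) = 4.39*n^5 - 4.26*n^4 - 6.51*n^3 - 7.04*n^2 + 6.85*n + 3.45
(4) = k^5 - k^4 + 5*sqrt(2)*k^4/2 - 15*k^3/4 - 5*sqrt(2)*k^3/2 - 15*sqrt(2)*k^2/8 + 3*k^2 + 9*k/4
(5) = 2*s^5 - s^4 - 5*s^3 + 7*s^2 + 7*s - 11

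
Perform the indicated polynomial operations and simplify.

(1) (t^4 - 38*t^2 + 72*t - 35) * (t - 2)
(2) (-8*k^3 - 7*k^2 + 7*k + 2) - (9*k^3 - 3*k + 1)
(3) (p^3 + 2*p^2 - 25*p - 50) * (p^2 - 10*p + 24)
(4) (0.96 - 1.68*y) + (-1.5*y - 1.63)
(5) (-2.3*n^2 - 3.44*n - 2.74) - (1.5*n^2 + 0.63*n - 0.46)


(1) = t^5 - 2*t^4 - 38*t^3 + 148*t^2 - 179*t + 70
(2) = -17*k^3 - 7*k^2 + 10*k + 1
(3) = p^5 - 8*p^4 - 21*p^3 + 248*p^2 - 100*p - 1200
(4) = -3.18*y - 0.67
(5) = -3.8*n^2 - 4.07*n - 2.28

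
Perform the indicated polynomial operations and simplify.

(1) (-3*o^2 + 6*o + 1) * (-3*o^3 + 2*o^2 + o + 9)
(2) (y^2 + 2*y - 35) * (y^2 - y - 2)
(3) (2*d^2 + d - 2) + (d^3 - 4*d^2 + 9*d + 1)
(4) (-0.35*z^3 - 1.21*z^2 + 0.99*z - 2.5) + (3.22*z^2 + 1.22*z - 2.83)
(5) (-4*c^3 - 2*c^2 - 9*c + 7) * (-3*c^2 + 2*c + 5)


(1) = 9*o^5 - 24*o^4 + 6*o^3 - 19*o^2 + 55*o + 9
(2) = y^4 + y^3 - 39*y^2 + 31*y + 70
(3) = d^3 - 2*d^2 + 10*d - 1
(4) = -0.35*z^3 + 2.01*z^2 + 2.21*z - 5.33
(5) = 12*c^5 - 2*c^4 + 3*c^3 - 49*c^2 - 31*c + 35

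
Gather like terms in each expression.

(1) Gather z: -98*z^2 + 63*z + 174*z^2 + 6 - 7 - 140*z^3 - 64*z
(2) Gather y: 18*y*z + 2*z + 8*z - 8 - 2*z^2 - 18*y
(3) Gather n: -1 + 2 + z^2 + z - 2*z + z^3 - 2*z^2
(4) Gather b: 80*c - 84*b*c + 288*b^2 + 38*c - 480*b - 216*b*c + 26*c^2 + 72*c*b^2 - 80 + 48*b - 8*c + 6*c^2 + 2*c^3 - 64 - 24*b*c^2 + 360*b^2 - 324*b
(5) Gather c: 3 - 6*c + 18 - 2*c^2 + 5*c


(1) = -140*z^3 + 76*z^2 - z - 1
(2) = y*(18*z - 18) - 2*z^2 + 10*z - 8
(3) = z^3 - z^2 - z + 1
(4) = b^2*(72*c + 648) + b*(-24*c^2 - 300*c - 756) + 2*c^3 + 32*c^2 + 110*c - 144
(5) = -2*c^2 - c + 21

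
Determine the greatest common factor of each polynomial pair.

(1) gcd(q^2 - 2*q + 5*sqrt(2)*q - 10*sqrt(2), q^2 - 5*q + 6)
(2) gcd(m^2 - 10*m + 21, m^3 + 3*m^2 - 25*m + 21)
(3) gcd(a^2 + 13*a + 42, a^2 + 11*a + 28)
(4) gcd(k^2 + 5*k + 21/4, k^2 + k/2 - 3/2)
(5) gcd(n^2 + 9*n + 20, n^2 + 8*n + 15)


(1) = q - 2
(2) = m - 3
(3) = a + 7
(4) = gcd((k + 3/2)*(k + 7/2), (k - 1)*(k + 3/2)) = k + 3/2
(5) = gcd((n + 4)*(n + 5), (n + 3)*(n + 5)) = n + 5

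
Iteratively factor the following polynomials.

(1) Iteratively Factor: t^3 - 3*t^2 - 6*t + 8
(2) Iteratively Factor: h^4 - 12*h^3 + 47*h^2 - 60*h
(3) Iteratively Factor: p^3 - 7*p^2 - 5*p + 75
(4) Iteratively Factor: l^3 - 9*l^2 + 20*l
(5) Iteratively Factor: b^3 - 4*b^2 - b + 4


(1) = (t - 1)*(t^2 - 2*t - 8) = (t - 1)*(t + 2)*(t - 4)
(2) = (h - 5)*(h^3 - 7*h^2 + 12*h) = (h - 5)*(h - 4)*(h^2 - 3*h) = (h - 5)*(h - 4)*(h - 3)*(h)
(3) = (p - 5)*(p^2 - 2*p - 15) = (p - 5)^2*(p + 3)
(4) = (l)*(l^2 - 9*l + 20) = l*(l - 5)*(l - 4)
(5) = (b + 1)*(b^2 - 5*b + 4) = (b - 1)*(b + 1)*(b - 4)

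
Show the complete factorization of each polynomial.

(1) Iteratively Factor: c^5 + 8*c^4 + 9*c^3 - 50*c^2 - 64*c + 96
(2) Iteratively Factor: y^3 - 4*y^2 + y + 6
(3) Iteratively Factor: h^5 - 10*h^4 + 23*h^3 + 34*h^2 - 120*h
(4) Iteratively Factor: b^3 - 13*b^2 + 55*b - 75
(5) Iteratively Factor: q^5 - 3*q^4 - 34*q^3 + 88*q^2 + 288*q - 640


(1) = (c - 2)*(c^4 + 10*c^3 + 29*c^2 + 8*c - 48) = (c - 2)*(c + 4)*(c^3 + 6*c^2 + 5*c - 12) = (c - 2)*(c - 1)*(c + 4)*(c^2 + 7*c + 12) = (c - 2)*(c - 1)*(c + 4)^2*(c + 3)
(2) = (y - 3)*(y^2 - y - 2) = (y - 3)*(y + 1)*(y - 2)
(3) = (h + 2)*(h^4 - 12*h^3 + 47*h^2 - 60*h) = (h - 3)*(h + 2)*(h^3 - 9*h^2 + 20*h) = h*(h - 3)*(h + 2)*(h^2 - 9*h + 20) = h*(h - 4)*(h - 3)*(h + 2)*(h - 5)
(4) = (b - 5)*(b^2 - 8*b + 15) = (b - 5)*(b - 3)*(b - 5)
(5) = (q - 5)*(q^4 + 2*q^3 - 24*q^2 - 32*q + 128) = (q - 5)*(q - 4)*(q^3 + 6*q^2 - 32) = (q - 5)*(q - 4)*(q + 4)*(q^2 + 2*q - 8) = (q - 5)*(q - 4)*(q - 2)*(q + 4)*(q + 4)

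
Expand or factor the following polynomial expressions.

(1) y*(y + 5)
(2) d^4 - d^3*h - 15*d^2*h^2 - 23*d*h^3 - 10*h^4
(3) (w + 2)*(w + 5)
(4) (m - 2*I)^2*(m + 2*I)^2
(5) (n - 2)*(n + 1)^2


(1) = y^2 + 5*y
(2) = (d - 5*h)*(d + h)^2*(d + 2*h)
(3) = w^2 + 7*w + 10
(4) = m^4 + 8*m^2 + 16
(5) = n^3 - 3*n - 2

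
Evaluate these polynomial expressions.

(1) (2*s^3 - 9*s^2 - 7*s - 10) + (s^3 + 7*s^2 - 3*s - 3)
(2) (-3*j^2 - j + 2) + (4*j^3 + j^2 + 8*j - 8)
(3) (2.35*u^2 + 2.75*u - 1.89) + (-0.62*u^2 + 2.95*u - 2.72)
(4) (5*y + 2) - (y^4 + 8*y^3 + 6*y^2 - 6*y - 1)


(1) = 3*s^3 - 2*s^2 - 10*s - 13
(2) = 4*j^3 - 2*j^2 + 7*j - 6
(3) = 1.73*u^2 + 5.7*u - 4.61
(4) = -y^4 - 8*y^3 - 6*y^2 + 11*y + 3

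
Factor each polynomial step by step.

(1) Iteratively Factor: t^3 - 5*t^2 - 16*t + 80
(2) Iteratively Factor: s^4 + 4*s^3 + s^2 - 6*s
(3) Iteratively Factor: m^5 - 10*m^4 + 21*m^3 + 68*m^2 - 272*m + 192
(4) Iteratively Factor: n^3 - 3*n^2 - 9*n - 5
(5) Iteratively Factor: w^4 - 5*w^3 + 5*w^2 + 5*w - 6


(1) = (t - 5)*(t^2 - 16) = (t - 5)*(t - 4)*(t + 4)
(2) = (s - 1)*(s^3 + 5*s^2 + 6*s) = (s - 1)*(s + 2)*(s^2 + 3*s) = s*(s - 1)*(s + 2)*(s + 3)
(3) = (m - 4)*(m^4 - 6*m^3 - 3*m^2 + 56*m - 48) = (m - 4)^2*(m^3 - 2*m^2 - 11*m + 12) = (m - 4)^3*(m^2 + 2*m - 3) = (m - 4)^3*(m + 3)*(m - 1)
(4) = (n + 1)*(n^2 - 4*n - 5) = (n - 5)*(n + 1)*(n + 1)
(5) = (w - 1)*(w^3 - 4*w^2 + w + 6) = (w - 3)*(w - 1)*(w^2 - w - 2) = (w - 3)*(w - 2)*(w - 1)*(w + 1)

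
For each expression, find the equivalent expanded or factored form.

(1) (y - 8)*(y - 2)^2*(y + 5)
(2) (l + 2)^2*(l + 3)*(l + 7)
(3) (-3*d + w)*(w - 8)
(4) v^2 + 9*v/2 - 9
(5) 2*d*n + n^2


(1) = y^4 - 7*y^3 - 24*y^2 + 148*y - 160
(2) = l^4 + 14*l^3 + 65*l^2 + 124*l + 84
(3) = -3*d*w + 24*d + w^2 - 8*w
(4) = (v - 3/2)*(v + 6)
(5) = n*(2*d + n)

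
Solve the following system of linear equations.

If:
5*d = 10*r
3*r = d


Then:
d = 0
r = 0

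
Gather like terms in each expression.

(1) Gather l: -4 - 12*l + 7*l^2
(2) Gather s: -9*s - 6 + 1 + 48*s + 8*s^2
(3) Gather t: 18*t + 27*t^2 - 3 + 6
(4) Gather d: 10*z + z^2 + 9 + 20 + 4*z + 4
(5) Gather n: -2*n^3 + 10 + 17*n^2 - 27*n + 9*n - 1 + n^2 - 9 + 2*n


(1) = 7*l^2 - 12*l - 4
(2) = 8*s^2 + 39*s - 5
(3) = 27*t^2 + 18*t + 3
(4) = z^2 + 14*z + 33
(5) = -2*n^3 + 18*n^2 - 16*n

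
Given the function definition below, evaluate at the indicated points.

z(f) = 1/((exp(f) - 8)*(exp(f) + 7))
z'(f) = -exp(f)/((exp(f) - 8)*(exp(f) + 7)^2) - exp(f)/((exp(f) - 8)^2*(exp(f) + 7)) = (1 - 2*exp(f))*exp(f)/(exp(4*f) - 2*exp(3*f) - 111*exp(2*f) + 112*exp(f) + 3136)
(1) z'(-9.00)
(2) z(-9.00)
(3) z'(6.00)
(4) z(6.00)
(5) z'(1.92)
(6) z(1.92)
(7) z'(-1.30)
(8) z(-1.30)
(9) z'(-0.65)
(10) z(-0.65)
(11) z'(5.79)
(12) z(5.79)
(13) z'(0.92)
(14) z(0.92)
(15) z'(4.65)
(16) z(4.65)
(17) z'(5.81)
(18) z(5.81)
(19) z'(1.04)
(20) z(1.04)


(1) = 0.00
(2) = -0.02
(3) = -0.00
(4) = 0.00
(5) = -0.32
(6) = -0.06
(7) = 0.00
(8) = -0.02
(9) = -0.00
(10) = -0.02
(11) = -0.00
(12) = 0.00
(13) = -0.00
(14) = -0.02
(15) = -0.00
(16) = 0.00
(17) = -0.00
(18) = 0.00
(19) = -0.01
(20) = -0.02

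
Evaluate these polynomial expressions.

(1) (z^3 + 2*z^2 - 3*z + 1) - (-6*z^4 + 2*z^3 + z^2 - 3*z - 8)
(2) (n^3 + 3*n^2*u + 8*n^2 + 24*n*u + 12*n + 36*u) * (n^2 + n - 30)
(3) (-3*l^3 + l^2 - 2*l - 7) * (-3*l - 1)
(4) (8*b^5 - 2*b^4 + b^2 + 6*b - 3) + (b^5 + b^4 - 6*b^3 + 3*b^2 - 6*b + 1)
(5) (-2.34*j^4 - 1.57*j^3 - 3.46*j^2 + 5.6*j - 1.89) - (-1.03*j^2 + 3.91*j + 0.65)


(1) = 6*z^4 - z^3 + z^2 + 9
(2) = n^5 + 3*n^4*u + 9*n^4 + 27*n^3*u - 10*n^3 - 30*n^2*u - 228*n^2 - 684*n*u - 360*n - 1080*u
(3) = 9*l^4 + 5*l^2 + 23*l + 7
(4) = 9*b^5 - b^4 - 6*b^3 + 4*b^2 - 2
(5) = -2.34*j^4 - 1.57*j^3 - 2.43*j^2 + 1.69*j - 2.54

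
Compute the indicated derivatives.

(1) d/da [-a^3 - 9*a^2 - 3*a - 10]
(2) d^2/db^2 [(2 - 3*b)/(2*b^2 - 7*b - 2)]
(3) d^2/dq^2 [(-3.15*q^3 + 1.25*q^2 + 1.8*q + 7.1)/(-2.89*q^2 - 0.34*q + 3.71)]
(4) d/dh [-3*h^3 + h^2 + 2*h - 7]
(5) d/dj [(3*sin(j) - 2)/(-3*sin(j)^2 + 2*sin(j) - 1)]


(1) = -3*a^2 - 18*a - 3
(2) = 2*((3*b - 2)*(4*b - 7)^2 + (18*b - 25)*(-2*b^2 + 7*b + 2))/(-2*b^2 + 7*b + 2)^3
(3) = (40.66519*q^3 - 460.05417*q^2 + 102.48621*q - 192.84379)/(24.137569*q^6 + 8.519142*q^5 - 91.956621*q^4 - 21.833372*q^3 + 118.048119*q^2 + 14.039382*q - 51.064811)
(4) = -9*h^2 + 2*h + 2
(5) = (9*sin(j)^2 - 12*sin(j) + 1)*cos(j)/(3*sin(j)^2 - 2*sin(j) + 1)^2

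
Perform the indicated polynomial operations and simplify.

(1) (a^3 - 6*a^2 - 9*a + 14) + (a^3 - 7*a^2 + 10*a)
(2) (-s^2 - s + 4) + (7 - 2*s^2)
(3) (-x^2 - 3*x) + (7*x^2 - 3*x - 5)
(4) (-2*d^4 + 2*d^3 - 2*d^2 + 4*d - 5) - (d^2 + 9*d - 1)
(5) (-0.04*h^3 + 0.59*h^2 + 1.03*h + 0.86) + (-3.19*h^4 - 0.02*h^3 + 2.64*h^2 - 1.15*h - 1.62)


(1) = 2*a^3 - 13*a^2 + a + 14
(2) = -3*s^2 - s + 11
(3) = 6*x^2 - 6*x - 5
(4) = -2*d^4 + 2*d^3 - 3*d^2 - 5*d - 4
(5) = -3.19*h^4 - 0.06*h^3 + 3.23*h^2 - 0.12*h - 0.76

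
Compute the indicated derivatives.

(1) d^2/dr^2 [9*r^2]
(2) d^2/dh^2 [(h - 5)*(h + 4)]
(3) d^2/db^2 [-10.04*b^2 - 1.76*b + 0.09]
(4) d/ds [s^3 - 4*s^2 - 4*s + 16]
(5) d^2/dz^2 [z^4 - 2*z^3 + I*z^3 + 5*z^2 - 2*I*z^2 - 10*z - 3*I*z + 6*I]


(1) = 18
(2) = 2
(3) = -20.0800000000000
(4) = 3*s^2 - 8*s - 4
(5) = 12*z^2 + 6*z*(-2 + I) + 10 - 4*I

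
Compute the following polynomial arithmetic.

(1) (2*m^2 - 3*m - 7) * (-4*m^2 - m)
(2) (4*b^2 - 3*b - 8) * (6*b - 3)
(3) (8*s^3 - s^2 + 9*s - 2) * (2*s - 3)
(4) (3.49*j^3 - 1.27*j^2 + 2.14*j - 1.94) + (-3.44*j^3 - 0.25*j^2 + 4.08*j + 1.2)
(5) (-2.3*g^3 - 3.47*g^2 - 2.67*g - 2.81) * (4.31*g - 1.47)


(1) = -8*m^4 + 10*m^3 + 31*m^2 + 7*m
(2) = 24*b^3 - 30*b^2 - 39*b + 24
(3) = 16*s^4 - 26*s^3 + 21*s^2 - 31*s + 6
(4) = 0.05*j^3 - 1.52*j^2 + 6.22*j - 0.74
(5) = -9.913*g^4 - 11.5747*g^3 - 6.4068*g^2 - 8.1862*g + 4.1307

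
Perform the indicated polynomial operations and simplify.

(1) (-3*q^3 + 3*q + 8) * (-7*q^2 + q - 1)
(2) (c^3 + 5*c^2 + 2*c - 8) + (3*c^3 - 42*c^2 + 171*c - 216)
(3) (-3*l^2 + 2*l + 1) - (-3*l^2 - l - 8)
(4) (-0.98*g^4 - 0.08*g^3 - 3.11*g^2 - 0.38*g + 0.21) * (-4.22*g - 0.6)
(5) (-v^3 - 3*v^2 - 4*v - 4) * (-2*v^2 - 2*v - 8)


(1) = 21*q^5 - 3*q^4 - 18*q^3 - 53*q^2 + 5*q - 8
(2) = 4*c^3 - 37*c^2 + 173*c - 224
(3) = 3*l + 9
(4) = 4.1356*g^5 + 0.9256*g^4 + 13.1722*g^3 + 3.4696*g^2 - 0.6582*g - 0.126
(5) = 2*v^5 + 8*v^4 + 22*v^3 + 40*v^2 + 40*v + 32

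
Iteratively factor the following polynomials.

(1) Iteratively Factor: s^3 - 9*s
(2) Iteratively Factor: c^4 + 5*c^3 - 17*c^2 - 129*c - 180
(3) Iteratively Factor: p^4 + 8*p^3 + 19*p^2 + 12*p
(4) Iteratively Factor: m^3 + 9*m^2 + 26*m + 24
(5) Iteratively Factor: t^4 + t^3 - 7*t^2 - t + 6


(1) = (s + 3)*(s^2 - 3*s) = s*(s + 3)*(s - 3)
(2) = (c - 5)*(c^3 + 10*c^2 + 33*c + 36) = (c - 5)*(c + 4)*(c^2 + 6*c + 9) = (c - 5)*(c + 3)*(c + 4)*(c + 3)
(3) = (p + 1)*(p^3 + 7*p^2 + 12*p) = p*(p + 1)*(p^2 + 7*p + 12) = p*(p + 1)*(p + 3)*(p + 4)
(4) = (m + 4)*(m^2 + 5*m + 6) = (m + 3)*(m + 4)*(m + 2)
(5) = (t + 1)*(t^3 - 7*t + 6) = (t + 1)*(t + 3)*(t^2 - 3*t + 2) = (t - 1)*(t + 1)*(t + 3)*(t - 2)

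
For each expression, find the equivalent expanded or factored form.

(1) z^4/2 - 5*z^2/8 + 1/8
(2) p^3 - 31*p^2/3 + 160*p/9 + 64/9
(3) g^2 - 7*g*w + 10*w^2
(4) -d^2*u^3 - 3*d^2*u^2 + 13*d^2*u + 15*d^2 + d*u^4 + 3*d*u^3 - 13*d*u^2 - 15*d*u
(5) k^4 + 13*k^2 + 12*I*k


(1) = (z/2 + 1/2)*(z - 1)*(z - 1/2)*(z + 1/2)
(2) = (p - 8)*(p - 8/3)*(p + 1/3)
(3) = (g - 5*w)*(g - 2*w)
(4) = (-d + u)*(u - 3)*(u + 5)*(d*u + d)
(5) = k*(k - 4*I)*(k + I)*(k + 3*I)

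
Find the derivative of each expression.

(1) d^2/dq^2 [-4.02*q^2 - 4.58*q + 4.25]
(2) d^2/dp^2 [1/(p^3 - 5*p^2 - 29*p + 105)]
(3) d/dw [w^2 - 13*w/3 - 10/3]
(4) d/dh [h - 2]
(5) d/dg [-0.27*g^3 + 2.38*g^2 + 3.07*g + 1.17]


(1) = -8.04000000000000
(2) = 2*((5 - 3*p)*(p^3 - 5*p^2 - 29*p + 105) + (-3*p^2 + 10*p + 29)^2)/(p^3 - 5*p^2 - 29*p + 105)^3
(3) = 2*w - 13/3
(4) = 1
(5) = -0.81*g^2 + 4.76*g + 3.07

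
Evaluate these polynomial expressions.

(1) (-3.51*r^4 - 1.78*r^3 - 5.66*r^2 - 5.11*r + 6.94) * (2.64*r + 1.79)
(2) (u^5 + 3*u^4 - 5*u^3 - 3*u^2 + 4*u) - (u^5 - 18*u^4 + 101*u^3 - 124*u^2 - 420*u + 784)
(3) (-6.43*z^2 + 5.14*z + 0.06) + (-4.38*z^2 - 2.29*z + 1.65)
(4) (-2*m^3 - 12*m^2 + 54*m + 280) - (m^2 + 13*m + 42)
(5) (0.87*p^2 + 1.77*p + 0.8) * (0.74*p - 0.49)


(1) = -9.2664*r^5 - 10.9821*r^4 - 18.1286*r^3 - 23.6218*r^2 + 9.1747*r + 12.4226
(2) = 21*u^4 - 106*u^3 + 121*u^2 + 424*u - 784
(3) = -10.81*z^2 + 2.85*z + 1.71
(4) = -2*m^3 - 13*m^2 + 41*m + 238
(5) = 0.6438*p^3 + 0.8835*p^2 - 0.2753*p - 0.392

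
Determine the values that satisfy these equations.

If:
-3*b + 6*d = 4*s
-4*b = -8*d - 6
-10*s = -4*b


Then:
b = -45/16
d = -69/32
s = -9/8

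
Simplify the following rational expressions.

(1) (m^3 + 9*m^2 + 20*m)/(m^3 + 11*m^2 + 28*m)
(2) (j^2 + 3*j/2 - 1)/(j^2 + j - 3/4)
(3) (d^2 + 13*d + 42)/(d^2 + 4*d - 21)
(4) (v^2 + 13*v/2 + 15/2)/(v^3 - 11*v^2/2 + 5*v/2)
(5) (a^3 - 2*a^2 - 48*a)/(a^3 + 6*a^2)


(1) = (m + 5)/(m + 7)
(2) = (2*j + 4)/(2*j + 3)
(3) = (d + 6)/(d - 3)
(4) = (2*v^2 + 13*v + 15)/(2*v^3 - 11*v^2 + 5*v)
(5) = (a - 8)/a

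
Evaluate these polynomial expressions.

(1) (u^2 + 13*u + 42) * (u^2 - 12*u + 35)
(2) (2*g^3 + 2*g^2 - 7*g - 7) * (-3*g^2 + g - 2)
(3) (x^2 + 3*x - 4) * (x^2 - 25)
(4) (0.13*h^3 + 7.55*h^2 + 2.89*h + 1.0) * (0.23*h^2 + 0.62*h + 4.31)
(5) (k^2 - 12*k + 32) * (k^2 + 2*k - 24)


(1) = u^4 + u^3 - 79*u^2 - 49*u + 1470
(2) = -6*g^5 - 4*g^4 + 19*g^3 + 10*g^2 + 7*g + 14
(3) = x^4 + 3*x^3 - 29*x^2 - 75*x + 100
(4) = 0.0299*h^5 + 1.8171*h^4 + 5.906*h^3 + 34.5623*h^2 + 13.0759*h + 4.31
(5) = k^4 - 10*k^3 - 16*k^2 + 352*k - 768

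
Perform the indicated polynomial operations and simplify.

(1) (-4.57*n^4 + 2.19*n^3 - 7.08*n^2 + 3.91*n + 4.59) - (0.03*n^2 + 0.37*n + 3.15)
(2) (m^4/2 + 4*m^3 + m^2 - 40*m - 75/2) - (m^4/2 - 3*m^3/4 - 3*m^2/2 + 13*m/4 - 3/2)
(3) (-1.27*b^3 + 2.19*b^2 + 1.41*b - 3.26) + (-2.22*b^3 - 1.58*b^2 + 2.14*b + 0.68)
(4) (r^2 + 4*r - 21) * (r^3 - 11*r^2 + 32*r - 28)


(1) = -4.57*n^4 + 2.19*n^3 - 7.11*n^2 + 3.54*n + 1.44
(2) = 19*m^3/4 + 5*m^2/2 - 173*m/4 - 36
(3) = -3.49*b^3 + 0.61*b^2 + 3.55*b - 2.58
(4) = r^5 - 7*r^4 - 33*r^3 + 331*r^2 - 784*r + 588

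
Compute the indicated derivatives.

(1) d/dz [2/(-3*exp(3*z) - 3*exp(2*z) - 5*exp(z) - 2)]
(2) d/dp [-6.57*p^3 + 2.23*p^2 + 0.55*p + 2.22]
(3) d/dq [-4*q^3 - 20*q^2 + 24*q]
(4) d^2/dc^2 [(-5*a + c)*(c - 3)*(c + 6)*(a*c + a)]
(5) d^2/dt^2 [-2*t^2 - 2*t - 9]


(1) = (18*exp(2*z) + 12*exp(z) + 10)*exp(z)/(3*exp(3*z) + 3*exp(2*z) + 5*exp(z) + 2)^2
(2) = -19.71*p^2 + 4.46*p + 0.55
(3) = -12*q^2 - 40*q + 24
(4) = 2*a*(-15*a*c - 20*a + 6*c^2 + 12*c - 15)
(5) = -4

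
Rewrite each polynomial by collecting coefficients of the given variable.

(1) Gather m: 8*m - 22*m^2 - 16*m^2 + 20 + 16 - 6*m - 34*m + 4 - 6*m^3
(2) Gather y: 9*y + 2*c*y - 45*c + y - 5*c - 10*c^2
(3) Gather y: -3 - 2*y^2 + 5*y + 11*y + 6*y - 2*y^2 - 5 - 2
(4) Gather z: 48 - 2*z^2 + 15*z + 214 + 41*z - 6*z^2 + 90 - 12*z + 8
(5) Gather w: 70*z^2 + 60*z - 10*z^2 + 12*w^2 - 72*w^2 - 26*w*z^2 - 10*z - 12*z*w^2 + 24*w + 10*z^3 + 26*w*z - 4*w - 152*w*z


(1) = -6*m^3 - 38*m^2 - 32*m + 40
(2) = -10*c^2 - 50*c + y*(2*c + 10)
(3) = -4*y^2 + 22*y - 10
(4) = -8*z^2 + 44*z + 360
(5) = w^2*(-12*z - 60) + w*(-26*z^2 - 126*z + 20) + 10*z^3 + 60*z^2 + 50*z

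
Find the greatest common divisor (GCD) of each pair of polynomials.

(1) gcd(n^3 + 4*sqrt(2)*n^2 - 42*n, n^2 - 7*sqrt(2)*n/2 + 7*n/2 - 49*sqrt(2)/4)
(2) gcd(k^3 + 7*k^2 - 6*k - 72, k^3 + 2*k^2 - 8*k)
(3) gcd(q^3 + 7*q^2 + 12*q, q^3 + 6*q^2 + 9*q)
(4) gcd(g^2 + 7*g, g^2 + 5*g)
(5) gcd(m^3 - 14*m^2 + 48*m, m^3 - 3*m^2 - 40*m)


(1) = 1
(2) = gcd((k - 3)*(k + 4)*(k + 6), k*(k - 2)*(k + 4)) = k + 4
(3) = gcd(q*(q + 3)*(q + 4), q*(q + 3)^2) = q^2 + 3*q
(4) = g
(5) = m^2 - 8*m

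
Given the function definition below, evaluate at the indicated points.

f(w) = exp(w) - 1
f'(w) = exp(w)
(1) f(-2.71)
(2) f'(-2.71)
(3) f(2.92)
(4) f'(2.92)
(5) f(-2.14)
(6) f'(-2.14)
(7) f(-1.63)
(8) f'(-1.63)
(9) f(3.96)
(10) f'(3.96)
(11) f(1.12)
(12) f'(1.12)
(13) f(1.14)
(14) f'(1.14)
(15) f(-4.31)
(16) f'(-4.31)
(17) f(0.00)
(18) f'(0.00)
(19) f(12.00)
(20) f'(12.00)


(1) = -0.93
(2) = 0.07
(3) = 17.54
(4) = 18.54
(5) = -0.88
(6) = 0.12
(7) = -0.80
(8) = 0.20
(9) = 51.46
(10) = 52.46
(11) = 2.06
(12) = 3.06
(13) = 2.13
(14) = 3.13
(15) = -0.99
(16) = 0.01
(17) = 0.00
(18) = 1.00
(19) = 162753.79
(20) = 162754.79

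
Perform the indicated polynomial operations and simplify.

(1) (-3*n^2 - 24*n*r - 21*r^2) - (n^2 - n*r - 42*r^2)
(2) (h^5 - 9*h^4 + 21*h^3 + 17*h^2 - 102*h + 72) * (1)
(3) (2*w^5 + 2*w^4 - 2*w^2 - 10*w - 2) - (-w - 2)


(1) = -4*n^2 - 23*n*r + 21*r^2
(2) = h^5 - 9*h^4 + 21*h^3 + 17*h^2 - 102*h + 72
(3) = 2*w^5 + 2*w^4 - 2*w^2 - 9*w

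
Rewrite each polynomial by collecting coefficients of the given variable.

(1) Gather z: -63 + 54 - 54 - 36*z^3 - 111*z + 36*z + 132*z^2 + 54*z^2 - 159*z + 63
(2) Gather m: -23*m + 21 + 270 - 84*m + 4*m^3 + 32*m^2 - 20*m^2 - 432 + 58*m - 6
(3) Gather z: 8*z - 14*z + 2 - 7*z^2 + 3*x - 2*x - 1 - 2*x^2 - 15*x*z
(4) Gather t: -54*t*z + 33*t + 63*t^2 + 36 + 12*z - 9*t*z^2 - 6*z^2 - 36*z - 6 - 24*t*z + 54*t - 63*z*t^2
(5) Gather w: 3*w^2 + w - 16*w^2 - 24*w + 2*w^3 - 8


(1) = -36*z^3 + 186*z^2 - 234*z
(2) = 4*m^3 + 12*m^2 - 49*m - 147
(3) = -2*x^2 + x - 7*z^2 + z*(-15*x - 6) + 1
(4) = t^2*(63 - 63*z) + t*(-9*z^2 - 78*z + 87) - 6*z^2 - 24*z + 30
(5) = 2*w^3 - 13*w^2 - 23*w - 8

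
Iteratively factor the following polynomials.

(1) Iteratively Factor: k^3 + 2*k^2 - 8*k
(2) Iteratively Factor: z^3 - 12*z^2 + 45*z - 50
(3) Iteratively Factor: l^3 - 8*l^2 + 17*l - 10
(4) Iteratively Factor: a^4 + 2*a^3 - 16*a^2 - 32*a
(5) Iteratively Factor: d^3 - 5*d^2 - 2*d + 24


(1) = (k)*(k^2 + 2*k - 8) = k*(k - 2)*(k + 4)
(2) = (z - 5)*(z^2 - 7*z + 10) = (z - 5)^2*(z - 2)
(3) = (l - 5)*(l^2 - 3*l + 2) = (l - 5)*(l - 2)*(l - 1)
(4) = (a + 4)*(a^3 - 2*a^2 - 8*a) = a*(a + 4)*(a^2 - 2*a - 8) = a*(a - 4)*(a + 4)*(a + 2)
(5) = (d - 3)*(d^2 - 2*d - 8) = (d - 3)*(d + 2)*(d - 4)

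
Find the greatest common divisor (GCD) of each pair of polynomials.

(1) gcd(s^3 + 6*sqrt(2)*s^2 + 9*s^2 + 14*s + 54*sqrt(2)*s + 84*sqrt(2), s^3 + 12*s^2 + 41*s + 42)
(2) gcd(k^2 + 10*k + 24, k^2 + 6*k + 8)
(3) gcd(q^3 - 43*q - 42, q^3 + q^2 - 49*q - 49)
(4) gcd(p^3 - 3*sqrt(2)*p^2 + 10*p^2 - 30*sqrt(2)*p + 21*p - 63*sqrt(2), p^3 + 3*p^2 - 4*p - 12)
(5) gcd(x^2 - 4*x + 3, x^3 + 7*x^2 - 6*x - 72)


(1) = gcd((s + 2)*(s + 7)*(s + 6*sqrt(2)), (s + 2)*(s + 3)*(s + 7)) = s^2 + 9*s + 14
(2) = k + 4
(3) = q^2 - 6*q - 7
(4) = gcd((p + 3)*(p + 7)*(p - 3*sqrt(2)), (p - 2)*(p + 2)*(p + 3)) = p + 3
(5) = x - 3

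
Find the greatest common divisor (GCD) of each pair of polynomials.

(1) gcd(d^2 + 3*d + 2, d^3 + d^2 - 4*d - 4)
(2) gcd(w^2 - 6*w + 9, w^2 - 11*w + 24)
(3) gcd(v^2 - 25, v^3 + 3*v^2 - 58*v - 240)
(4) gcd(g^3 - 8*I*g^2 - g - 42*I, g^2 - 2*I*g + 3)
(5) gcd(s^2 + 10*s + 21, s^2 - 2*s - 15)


(1) = d^2 + 3*d + 2
(2) = w - 3
(3) = gcd((v - 5)*(v + 5), (v - 8)*(v + 5)*(v + 6)) = v + 5
(4) = gcd((g - 7*I)*(g - 3*I)*(g + 2*I), (g - 3*I)*(g + I)) = g - 3*I
(5) = gcd((s + 3)*(s + 7), (s - 5)*(s + 3)) = s + 3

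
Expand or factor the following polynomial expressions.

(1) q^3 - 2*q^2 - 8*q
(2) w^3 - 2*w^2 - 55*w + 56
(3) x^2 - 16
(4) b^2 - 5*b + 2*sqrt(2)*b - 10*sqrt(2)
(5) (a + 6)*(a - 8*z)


(1) = q*(q - 4)*(q + 2)
(2) = (w - 8)*(w - 1)*(w + 7)
(3) = (x - 4)*(x + 4)
(4) = (b - 5)*(b + 2*sqrt(2))
(5) = a^2 - 8*a*z + 6*a - 48*z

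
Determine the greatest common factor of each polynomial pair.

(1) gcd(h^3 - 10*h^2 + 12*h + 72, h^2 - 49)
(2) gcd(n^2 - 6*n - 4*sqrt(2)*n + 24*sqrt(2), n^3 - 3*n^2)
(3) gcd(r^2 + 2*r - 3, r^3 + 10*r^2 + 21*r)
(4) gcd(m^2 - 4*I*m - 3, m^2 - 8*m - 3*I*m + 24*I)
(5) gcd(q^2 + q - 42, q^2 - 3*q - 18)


(1) = gcd((h - 6)^2*(h + 2), (h - 7)*(h + 7)) = 1
(2) = gcd((n - 6)*(n - 4*sqrt(2)), n^2*(n - 3)) = 1
(3) = r + 3
(4) = m - 3*I
(5) = q - 6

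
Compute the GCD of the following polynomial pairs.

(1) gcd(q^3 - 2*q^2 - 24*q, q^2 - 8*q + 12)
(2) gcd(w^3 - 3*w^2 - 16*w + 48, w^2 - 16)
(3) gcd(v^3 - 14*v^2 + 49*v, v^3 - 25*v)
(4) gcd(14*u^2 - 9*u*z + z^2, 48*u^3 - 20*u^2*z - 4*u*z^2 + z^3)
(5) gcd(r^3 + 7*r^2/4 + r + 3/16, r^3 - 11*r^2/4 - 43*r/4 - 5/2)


(1) = q - 6
(2) = w^2 - 16
(3) = v
(4) = gcd((-7*u + z)*(-2*u + z), (-6*u + z)*(-2*u + z)*(4*u + z)) = -2*u + z
(5) = gcd((r + 1/2)^2*(r + 3/4), (r - 5)*(r + 1/4)*(r + 2)) = 1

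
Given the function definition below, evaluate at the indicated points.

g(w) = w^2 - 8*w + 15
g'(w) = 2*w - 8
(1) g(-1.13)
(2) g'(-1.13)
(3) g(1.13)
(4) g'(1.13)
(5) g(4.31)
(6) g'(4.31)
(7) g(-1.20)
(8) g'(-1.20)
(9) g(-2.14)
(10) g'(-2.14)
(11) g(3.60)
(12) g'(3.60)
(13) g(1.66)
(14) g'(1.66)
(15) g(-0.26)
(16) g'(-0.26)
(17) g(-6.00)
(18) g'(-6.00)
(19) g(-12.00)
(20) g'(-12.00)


(1) = 25.32
(2) = -10.26
(3) = 7.24
(4) = -5.74
(5) = -0.90
(6) = 0.62
(7) = 26.04
(8) = -10.40
(9) = 36.70
(10) = -12.28
(11) = -0.84
(12) = -0.80
(13) = 4.48
(14) = -4.68
(15) = 17.15
(16) = -8.52
(17) = 99.00
(18) = -20.00
(19) = 255.00
(20) = -32.00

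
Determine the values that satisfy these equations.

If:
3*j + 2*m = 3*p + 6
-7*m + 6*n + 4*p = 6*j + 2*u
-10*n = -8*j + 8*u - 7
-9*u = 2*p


Then:
j = 56/31 - 449*u/186
m = 9/31 - 97*u/31
n = 133/62 - 254*u/93
p = -9*u/2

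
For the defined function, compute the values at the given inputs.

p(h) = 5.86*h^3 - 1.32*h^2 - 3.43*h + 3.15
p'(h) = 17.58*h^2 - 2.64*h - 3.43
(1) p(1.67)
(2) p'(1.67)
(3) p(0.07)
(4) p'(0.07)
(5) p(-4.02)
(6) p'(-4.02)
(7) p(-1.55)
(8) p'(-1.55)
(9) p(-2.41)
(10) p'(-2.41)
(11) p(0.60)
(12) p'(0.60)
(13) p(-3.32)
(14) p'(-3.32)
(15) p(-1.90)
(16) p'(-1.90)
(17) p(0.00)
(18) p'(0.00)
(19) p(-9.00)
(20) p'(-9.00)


(1) = 21.03
(2) = 41.19
(3) = 2.91
(4) = -3.53
(5) = -385.09
(6) = 291.28
(7) = -16.53
(8) = 42.90
(9) = -78.28
(10) = 105.04
(11) = 1.88
(12) = 1.31
(13) = -214.45
(14) = 199.11
(15) = -35.29
(16) = 65.05
(17) = 3.15
(18) = -3.43
(19) = -4344.84
(20) = 1444.31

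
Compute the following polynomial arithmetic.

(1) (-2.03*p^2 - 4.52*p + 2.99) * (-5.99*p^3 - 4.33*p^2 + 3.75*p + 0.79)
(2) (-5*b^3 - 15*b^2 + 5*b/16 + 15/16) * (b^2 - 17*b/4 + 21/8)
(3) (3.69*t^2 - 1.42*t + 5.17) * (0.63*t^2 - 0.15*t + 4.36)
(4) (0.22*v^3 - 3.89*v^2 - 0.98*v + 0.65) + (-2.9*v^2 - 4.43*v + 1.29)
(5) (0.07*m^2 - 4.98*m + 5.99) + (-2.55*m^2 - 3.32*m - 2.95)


(1) = 12.1597*p^5 + 35.8647*p^4 - 5.951*p^3 - 31.5004*p^2 + 7.6417*p + 2.3621
(2) = -5*b^5 + 25*b^4/4 + 815*b^3/16 - 2545*b^2/64 - 405*b/128 + 315/128
(3) = 2.3247*t^4 - 1.4481*t^3 + 19.5585*t^2 - 6.9667*t + 22.5412
(4) = 0.22*v^3 - 6.79*v^2 - 5.41*v + 1.94
(5) = -2.48*m^2 - 8.3*m + 3.04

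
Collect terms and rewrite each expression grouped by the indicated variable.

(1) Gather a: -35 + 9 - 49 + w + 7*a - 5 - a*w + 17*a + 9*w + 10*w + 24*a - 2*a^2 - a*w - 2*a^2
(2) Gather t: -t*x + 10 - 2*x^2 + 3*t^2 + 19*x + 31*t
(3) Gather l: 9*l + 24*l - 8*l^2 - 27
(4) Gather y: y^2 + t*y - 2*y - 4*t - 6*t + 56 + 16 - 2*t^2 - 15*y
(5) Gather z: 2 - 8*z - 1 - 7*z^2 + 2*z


(1) = -4*a^2 + a*(48 - 2*w) + 20*w - 80
(2) = 3*t^2 + t*(31 - x) - 2*x^2 + 19*x + 10
(3) = -8*l^2 + 33*l - 27
(4) = -2*t^2 - 10*t + y^2 + y*(t - 17) + 72
(5) = -7*z^2 - 6*z + 1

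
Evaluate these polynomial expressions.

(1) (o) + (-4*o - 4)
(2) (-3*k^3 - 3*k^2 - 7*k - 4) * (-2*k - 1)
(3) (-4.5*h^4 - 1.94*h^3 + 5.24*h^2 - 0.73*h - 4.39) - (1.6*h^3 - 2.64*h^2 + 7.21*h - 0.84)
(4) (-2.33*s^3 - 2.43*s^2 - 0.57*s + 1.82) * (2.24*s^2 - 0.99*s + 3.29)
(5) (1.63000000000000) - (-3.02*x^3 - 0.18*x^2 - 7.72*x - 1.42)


(1) = -3*o - 4
(2) = 6*k^4 + 9*k^3 + 17*k^2 + 15*k + 4
(3) = -4.5*h^4 - 3.54*h^3 + 7.88*h^2 - 7.94*h - 3.55
(4) = -5.2192*s^5 - 3.1365*s^4 - 6.5368*s^3 - 3.3536*s^2 - 3.6771*s + 5.9878
(5) = 3.02*x^3 + 0.18*x^2 + 7.72*x + 3.05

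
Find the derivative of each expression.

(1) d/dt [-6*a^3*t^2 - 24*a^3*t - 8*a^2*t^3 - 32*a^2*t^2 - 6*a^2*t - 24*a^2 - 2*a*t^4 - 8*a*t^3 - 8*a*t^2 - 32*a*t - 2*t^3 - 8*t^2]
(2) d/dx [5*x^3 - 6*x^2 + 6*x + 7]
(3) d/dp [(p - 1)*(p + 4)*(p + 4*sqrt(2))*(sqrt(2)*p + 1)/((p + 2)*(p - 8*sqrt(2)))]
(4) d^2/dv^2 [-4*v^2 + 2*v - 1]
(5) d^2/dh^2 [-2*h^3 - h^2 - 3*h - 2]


(1) = -12*a^3*t - 24*a^3 - 24*a^2*t^2 - 64*a^2*t - 6*a^2 - 8*a*t^3 - 24*a*t^2 - 16*a*t - 32*a - 6*t^2 - 16*t
(2) = 15*x^2 - 12*x + 6
(3) = (2*sqrt(2)*p^5 - 39*p^4 + 9*sqrt(2)*p^4 - 188*p^3 - 132*sqrt(2)*p^3 - 660*sqrt(2)*p^2 - 198*p^2 - 832*sqrt(2)*p - 640 + 608*sqrt(2))/(p^4 - 16*sqrt(2)*p^3 + 4*p^3 - 64*sqrt(2)*p^2 + 132*p^2 - 64*sqrt(2)*p + 512*p + 512)
(4) = -8
(5) = -12*h - 2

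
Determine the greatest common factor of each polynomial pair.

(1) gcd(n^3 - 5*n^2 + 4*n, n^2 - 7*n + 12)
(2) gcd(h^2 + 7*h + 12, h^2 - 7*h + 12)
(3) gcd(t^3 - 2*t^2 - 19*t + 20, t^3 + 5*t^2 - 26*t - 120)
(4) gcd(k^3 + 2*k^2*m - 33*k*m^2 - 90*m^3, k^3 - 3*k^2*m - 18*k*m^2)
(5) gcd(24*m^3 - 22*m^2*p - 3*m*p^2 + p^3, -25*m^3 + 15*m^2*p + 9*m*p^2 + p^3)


(1) = gcd(n*(n - 4)*(n - 1), (n - 4)*(n - 3)) = n - 4
(2) = 1
(3) = t^2 - t - 20
(4) = k^2 - 3*k*m - 18*m^2
(5) = -m + p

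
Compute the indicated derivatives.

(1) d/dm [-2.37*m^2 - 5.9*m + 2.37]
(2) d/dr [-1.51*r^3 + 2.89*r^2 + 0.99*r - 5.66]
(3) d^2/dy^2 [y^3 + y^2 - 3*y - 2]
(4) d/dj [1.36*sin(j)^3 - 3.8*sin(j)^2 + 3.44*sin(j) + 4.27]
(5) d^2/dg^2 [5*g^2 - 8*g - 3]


(1) = -4.74*m - 5.9
(2) = -4.53*r^2 + 5.78*r + 0.99
(3) = 6*y + 2
(4) = (4.08*sin(j)^2 - 7.6*sin(j) + 3.44)*cos(j)
(5) = 10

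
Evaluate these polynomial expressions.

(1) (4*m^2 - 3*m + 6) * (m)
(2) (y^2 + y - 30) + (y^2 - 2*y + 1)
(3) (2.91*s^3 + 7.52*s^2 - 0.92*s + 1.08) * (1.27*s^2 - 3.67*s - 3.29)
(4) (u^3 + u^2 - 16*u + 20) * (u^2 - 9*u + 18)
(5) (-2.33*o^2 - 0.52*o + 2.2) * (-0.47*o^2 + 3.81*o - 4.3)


(1) = 4*m^3 - 3*m^2 + 6*m
(2) = 2*y^2 - y - 29
(3) = 3.6957*s^5 - 1.1293*s^4 - 38.3407*s^3 - 19.9928*s^2 - 0.9368*s - 3.5532
(4) = u^5 - 8*u^4 - 7*u^3 + 182*u^2 - 468*u + 360
(5) = 1.0951*o^4 - 8.6329*o^3 + 7.0038*o^2 + 10.618*o - 9.46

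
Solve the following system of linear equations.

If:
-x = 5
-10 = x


Then:
No Solution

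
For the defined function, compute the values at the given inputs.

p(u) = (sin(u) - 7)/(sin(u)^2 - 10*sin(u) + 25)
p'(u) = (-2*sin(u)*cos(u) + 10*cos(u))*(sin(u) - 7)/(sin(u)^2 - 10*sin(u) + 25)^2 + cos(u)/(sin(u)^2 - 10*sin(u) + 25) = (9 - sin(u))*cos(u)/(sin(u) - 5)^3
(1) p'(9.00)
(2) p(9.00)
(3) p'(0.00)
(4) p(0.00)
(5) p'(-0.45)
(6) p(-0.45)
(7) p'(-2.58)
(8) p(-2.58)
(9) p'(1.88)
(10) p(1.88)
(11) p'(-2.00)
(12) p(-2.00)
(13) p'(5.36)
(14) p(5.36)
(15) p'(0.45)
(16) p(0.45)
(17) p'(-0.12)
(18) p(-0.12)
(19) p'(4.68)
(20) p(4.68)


(1) = 0.08
(2) = -0.31
(3) = -0.07
(4) = -0.28
(5) = -0.05
(6) = -0.25
(7) = 0.05
(8) = -0.25
(9) = 0.04
(10) = -0.37
(11) = 0.02
(12) = -0.23
(13) = -0.03
(14) = -0.23
(15) = -0.08
(16) = -0.32
(17) = -0.07
(18) = -0.27
(19) = 0.00
(20) = -0.22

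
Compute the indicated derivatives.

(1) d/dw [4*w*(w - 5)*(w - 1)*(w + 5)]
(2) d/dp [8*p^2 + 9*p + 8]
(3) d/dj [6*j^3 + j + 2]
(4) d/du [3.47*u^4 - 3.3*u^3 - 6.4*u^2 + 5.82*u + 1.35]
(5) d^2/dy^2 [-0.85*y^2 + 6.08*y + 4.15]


(1) = 16*w^3 - 12*w^2 - 200*w + 100
(2) = 16*p + 9
(3) = 18*j^2 + 1
(4) = 13.88*u^3 - 9.9*u^2 - 12.8*u + 5.82
(5) = -1.70000000000000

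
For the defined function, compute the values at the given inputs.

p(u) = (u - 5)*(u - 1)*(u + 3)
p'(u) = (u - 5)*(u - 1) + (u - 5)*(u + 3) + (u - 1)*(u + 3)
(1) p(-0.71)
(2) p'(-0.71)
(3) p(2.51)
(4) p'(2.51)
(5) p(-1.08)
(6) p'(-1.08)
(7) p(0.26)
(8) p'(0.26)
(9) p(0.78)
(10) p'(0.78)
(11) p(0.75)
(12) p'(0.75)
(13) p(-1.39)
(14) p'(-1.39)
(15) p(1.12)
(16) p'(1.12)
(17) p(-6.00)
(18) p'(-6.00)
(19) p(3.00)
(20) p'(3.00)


(1) = 22.36
(2) = -7.23
(3) = -20.72
(4) = -9.16
(5) = 24.28
(6) = -3.02
(7) = 11.43
(8) = -14.36
(9) = 3.51
(10) = -15.85
(11) = 3.98
(12) = -15.81
(13) = 24.59
(14) = 1.14
(15) = -1.92
(16) = -15.96
(17) = -231.00
(18) = 131.00
(19) = -24.00
(20) = -4.00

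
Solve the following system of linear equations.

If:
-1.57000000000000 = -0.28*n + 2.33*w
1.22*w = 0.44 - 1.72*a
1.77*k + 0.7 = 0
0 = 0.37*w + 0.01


Then:
a = 0.27
k = -0.40
n = 5.38
w = -0.03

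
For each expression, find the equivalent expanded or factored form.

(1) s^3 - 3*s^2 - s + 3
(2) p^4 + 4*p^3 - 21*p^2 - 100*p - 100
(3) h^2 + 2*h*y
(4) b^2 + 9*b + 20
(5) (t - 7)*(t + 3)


(1) = (s - 3)*(s - 1)*(s + 1)
(2) = (p - 5)*(p + 2)^2*(p + 5)
(3) = h*(h + 2*y)
(4) = (b + 4)*(b + 5)
(5) = t^2 - 4*t - 21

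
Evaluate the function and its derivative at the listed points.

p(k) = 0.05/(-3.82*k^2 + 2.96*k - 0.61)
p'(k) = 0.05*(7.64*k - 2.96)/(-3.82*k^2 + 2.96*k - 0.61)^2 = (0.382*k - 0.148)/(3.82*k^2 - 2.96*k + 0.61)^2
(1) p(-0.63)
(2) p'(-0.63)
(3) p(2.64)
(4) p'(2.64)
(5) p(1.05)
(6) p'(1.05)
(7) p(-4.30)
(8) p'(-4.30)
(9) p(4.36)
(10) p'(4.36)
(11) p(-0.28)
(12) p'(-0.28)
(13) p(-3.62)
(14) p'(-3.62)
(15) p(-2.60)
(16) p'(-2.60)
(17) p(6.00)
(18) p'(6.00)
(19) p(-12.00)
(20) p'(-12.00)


(1) = -0.01
(2) = -0.02
(3) = -0.00
(4) = 0.00
(5) = -0.03
(6) = 0.09
(7) = -0.00
(8) = -0.00
(9) = -0.00
(10) = 0.00
(11) = -0.03
(12) = -0.08
(13) = -0.00
(14) = -0.00
(15) = -0.00
(16) = -0.00
(17) = -0.00
(18) = 0.00
(19) = -0.00
(20) = -0.00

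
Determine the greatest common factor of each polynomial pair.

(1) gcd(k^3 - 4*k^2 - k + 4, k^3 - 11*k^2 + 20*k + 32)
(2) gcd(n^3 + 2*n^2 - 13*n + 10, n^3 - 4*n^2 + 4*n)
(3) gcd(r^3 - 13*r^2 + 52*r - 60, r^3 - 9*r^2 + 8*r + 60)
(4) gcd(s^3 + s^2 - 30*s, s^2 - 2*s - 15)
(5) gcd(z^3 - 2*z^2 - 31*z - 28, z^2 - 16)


(1) = gcd((k - 4)*(k - 1)*(k + 1), (k - 8)*(k - 4)*(k + 1)) = k^2 - 3*k - 4
(2) = gcd((n - 2)*(n - 1)*(n + 5), n*(n - 2)^2) = n - 2
(3) = gcd((r - 6)*(r - 5)*(r - 2), (r - 6)*(r - 5)*(r + 2)) = r^2 - 11*r + 30
(4) = s - 5
(5) = z + 4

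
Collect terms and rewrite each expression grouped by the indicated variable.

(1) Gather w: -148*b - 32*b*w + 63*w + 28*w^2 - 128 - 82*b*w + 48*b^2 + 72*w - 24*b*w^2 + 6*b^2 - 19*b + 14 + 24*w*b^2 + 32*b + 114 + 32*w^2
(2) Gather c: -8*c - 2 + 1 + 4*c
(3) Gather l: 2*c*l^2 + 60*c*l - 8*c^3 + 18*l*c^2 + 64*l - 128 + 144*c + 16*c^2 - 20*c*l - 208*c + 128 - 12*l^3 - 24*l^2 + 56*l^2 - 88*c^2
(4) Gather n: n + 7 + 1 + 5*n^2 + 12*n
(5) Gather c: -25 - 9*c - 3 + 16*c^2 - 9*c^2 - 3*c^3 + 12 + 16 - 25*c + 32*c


(1) = 54*b^2 - 135*b + w^2*(60 - 24*b) + w*(24*b^2 - 114*b + 135)
(2) = -4*c - 1
(3) = -8*c^3 - 72*c^2 - 64*c - 12*l^3 + l^2*(2*c + 32) + l*(18*c^2 + 40*c + 64)
(4) = 5*n^2 + 13*n + 8
(5) = -3*c^3 + 7*c^2 - 2*c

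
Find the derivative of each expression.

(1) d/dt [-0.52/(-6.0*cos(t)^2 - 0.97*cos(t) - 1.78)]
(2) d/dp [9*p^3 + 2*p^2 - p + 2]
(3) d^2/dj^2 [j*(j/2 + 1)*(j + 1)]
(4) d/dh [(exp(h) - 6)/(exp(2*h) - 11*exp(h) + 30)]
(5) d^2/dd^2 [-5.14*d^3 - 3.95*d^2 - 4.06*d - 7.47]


(1) = (6.24*cos(t) + 0.5044)*sin(t)/(6.0*cos(t)^2 + 0.97*cos(t) + 1.78)^2
(2) = 27*p^2 + 4*p - 1
(3) = 3*j + 3
(4) = -exp(h)/(exp(2*h) - 10*exp(h) + 25)
(5) = -30.84*d - 7.9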